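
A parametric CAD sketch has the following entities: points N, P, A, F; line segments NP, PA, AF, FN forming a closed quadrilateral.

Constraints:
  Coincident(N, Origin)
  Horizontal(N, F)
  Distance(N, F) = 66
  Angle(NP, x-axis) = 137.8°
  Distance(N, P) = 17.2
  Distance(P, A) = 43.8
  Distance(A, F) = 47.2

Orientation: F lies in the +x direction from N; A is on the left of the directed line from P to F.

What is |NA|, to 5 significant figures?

39.439

Checks: NP at 137.8° ✓; |PA| = 43.80 ✓; |AF| = 47.20 ✓.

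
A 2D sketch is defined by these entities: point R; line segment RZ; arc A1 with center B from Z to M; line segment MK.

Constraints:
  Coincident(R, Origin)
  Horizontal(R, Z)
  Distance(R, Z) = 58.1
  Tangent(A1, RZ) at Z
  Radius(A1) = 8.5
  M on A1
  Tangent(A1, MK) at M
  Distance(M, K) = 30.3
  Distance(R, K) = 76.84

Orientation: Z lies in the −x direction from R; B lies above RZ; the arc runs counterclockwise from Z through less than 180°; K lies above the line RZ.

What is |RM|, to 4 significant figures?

52.39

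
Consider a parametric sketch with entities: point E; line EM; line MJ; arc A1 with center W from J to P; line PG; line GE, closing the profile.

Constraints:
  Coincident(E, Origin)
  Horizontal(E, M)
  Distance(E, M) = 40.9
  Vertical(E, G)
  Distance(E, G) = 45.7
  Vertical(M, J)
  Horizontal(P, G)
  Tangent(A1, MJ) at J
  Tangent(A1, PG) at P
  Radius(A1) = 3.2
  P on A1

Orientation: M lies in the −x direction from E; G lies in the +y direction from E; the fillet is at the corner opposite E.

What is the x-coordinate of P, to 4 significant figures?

-37.70

The virtual corner opposite E is at (-40.90, 45.70). Tangency of A1 to MJ means the radius WJ is perpendicular to MJ and the tangent condition forces WP to be normal to PG, with radius 3.2, so the center W sits 3.2 in from both sides at W = (-37.70, 42.50). That places the tangent points at J = (-40.90, 42.50) on MJ and P = (-37.70, 45.70) on PG. So P.x = -37.70.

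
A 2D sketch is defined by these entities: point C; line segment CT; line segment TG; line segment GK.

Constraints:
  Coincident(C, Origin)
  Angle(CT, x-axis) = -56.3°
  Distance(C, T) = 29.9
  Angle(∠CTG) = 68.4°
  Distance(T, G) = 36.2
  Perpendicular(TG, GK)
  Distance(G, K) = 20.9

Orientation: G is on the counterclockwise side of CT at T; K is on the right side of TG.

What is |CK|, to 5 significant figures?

54.831

C is at the origin; CT runs at -56.3° with length 29.9, so T = 29.9·(cos -56.3°, sin -56.3°) = (16.590, -24.875). ∠CTG = 68.4°, so TG runs at -56.3° + (180° − 68.4°) = 55.300° from the x-axis; with |TG| = 36.2, G = T + 36.2·(cos 55.300°, sin 55.300°) = (37.198, 4.8862). TG is perpendicular to GK; with |GK| = 20.9 on the right of TG, K = G + 20.9·(0.82214, -0.56928) = (54.381, -7.0118). Then |CK| = |K − C| = 54.831.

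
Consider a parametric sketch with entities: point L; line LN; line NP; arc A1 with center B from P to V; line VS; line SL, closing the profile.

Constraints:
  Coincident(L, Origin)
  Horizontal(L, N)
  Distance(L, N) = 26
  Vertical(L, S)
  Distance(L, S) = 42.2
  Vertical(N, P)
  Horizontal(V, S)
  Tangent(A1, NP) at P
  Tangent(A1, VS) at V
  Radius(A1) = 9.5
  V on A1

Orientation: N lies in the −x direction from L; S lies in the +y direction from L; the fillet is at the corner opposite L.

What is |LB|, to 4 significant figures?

36.63

L and S share the same x with |LS| = 42.2 and S on the +y side, so S = (0.000, 42.20). The virtual corner opposite L is at (-26.00, 42.20). A1 meets NP tangentially, so BP is at right angles to NP and since A1 is tangent to VS there, BV ⟂ VS, with radius 9.5, so the center B sits 9.5 in from both sides at B = (-16.50, 32.70). Then |LB| = |B − L| = 36.63.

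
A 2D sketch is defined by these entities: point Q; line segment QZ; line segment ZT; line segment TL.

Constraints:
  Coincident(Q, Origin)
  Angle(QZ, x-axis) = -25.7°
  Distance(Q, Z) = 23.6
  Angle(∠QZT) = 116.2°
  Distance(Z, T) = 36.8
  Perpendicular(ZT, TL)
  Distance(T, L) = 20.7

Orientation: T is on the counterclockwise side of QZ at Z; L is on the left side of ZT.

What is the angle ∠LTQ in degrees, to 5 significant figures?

65.846°

Q is at the origin; QZ runs at -25.7° with length 23.6, so Z = 23.6·(cos -25.7°, sin -25.7°) = (21.265, -10.234). ∠QZT = 116.2°, so ZT runs at -25.7° + (180° − 116.2°) = 38.100° from the x-axis; with |ZT| = 36.8, T = Z + 36.8·(cos 38.100°, sin 38.100°) = (50.225, 12.473). ZT ⟂ TL; with |TL| = 20.7 on the left of ZT, L = T + 20.7·(-0.61704, 0.78694) = (37.452, 28.762). Then cos ∠LTQ = TL·TQ / (|TL||TQ|), giving 65.846°.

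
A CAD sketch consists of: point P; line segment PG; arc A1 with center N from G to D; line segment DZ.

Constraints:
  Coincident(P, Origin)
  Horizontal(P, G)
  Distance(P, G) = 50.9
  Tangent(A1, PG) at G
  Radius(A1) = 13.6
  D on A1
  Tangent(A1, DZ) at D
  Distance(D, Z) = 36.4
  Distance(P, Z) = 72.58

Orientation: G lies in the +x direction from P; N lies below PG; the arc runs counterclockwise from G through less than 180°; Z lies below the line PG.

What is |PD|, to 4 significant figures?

42.16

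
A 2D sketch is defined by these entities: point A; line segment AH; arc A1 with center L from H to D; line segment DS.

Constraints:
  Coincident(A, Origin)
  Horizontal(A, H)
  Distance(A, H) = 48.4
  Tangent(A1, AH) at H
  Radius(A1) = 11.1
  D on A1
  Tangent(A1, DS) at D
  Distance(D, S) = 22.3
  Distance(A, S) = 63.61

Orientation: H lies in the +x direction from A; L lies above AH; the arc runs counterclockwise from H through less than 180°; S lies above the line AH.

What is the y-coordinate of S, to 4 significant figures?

35.64

A is at the origin; A and H share the same y with |AH| = 48.4 and H on the +x side, so H = (48.40, 0.000). Tangency of A1 to AH means the radius LH is perpendicular to AH, so L = H + (0, 11.1) = (48.40, 11.10). Since LD ⟂ DS (tangency), |LS| = √(11.1² + 22.3²) = 24.91 regardless of where D sits on A1. So S lies on both circle(A, 63.61) and circle(L, 24.91); the above-AH intersection is S = (52.69, 35.64). D is the foot of the tangent from S: D = (59.04, 14.26).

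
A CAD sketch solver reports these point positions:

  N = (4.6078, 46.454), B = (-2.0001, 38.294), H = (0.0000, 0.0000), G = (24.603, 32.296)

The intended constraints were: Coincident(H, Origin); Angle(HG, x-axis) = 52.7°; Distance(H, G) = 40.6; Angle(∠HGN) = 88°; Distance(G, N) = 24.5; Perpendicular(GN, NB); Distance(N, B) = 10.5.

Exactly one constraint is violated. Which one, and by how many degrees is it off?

Perpendicular(GN, NB) — off by 3.70°.

H = (0.00, 0.00) ✓; HG at 52.70° ✓; |HG| = 40.60 ✓; ∠HGN = 88.00° ✓; |GN| = 24.50 ✓; ∠(GN, NB) = 86.30° ✗; |NB| = 10.50 ✓.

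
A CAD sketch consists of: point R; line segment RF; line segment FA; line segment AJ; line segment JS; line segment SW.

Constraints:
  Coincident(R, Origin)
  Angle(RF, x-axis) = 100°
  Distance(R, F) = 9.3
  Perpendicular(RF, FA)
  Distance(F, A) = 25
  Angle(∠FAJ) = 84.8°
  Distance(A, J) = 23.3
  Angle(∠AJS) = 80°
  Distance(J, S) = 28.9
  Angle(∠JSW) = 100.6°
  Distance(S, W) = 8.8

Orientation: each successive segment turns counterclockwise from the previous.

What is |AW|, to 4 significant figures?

30.09

∠AJS = 80.0° gives JS at 25.20° from the x-axis; with |JS| = 28.9, S = (6.023, -5.362). ∠JSW = 100.6° gives SW at 104.6° from the x-axis; with |SW| = 8.8, W = (3.805, 3.153). Then |AW| = |W − A| = 30.09.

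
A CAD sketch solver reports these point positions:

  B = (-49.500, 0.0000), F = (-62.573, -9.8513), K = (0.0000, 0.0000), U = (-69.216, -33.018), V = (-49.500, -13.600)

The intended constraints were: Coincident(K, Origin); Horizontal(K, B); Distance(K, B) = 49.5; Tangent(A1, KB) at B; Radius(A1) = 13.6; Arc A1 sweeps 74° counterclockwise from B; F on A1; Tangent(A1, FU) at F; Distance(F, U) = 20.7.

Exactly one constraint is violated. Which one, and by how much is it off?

Distance(F, U) = 20.7 — off by 3.40.

K = (0.00, 0.00) ✓; K.y = 0.00, B.y = 0.00 ✓; |KB| = 49.50 ✓; ∠(VB, BK) = 90.00° ✓; |VB| = 13.60 ✓; bearing(V→F) − bearing(V→B) = 74.00° ✓; |VF| = 13.60 ✓; ∠(VF, FU) = 90.00° ✓; |FU| = 24.10 ✗.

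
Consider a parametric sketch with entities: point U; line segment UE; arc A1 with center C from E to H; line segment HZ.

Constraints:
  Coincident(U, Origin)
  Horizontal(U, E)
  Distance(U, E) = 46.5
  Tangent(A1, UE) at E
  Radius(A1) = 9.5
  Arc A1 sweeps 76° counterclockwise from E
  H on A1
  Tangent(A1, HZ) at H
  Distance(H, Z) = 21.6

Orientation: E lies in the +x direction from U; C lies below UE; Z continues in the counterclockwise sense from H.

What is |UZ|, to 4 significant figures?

42.67

U is at the origin; U and E share the same y with |UE| = 46.5 and E on the +x side, so E = (46.50, 0.000). Tangency of A1 to UE means the radius CE is perpendicular to UE, so C = E + (0, -9.5) = (46.50, -9.500). On A1, E sits at bearing 90° from C; a 76° counterclockwise sweep puts H at bearing 166°, so H = C + 9.5·(cos 166°, sin 166°) = (37.28, -7.202). A1 meets HZ tangentially, so CH is at right angles to HZ, so HZ runs along (−sin 166°, cos 166°); with |HZ| = 21.6, Z = (32.06, -28.16). Then |UZ| = |Z − U| = 42.67.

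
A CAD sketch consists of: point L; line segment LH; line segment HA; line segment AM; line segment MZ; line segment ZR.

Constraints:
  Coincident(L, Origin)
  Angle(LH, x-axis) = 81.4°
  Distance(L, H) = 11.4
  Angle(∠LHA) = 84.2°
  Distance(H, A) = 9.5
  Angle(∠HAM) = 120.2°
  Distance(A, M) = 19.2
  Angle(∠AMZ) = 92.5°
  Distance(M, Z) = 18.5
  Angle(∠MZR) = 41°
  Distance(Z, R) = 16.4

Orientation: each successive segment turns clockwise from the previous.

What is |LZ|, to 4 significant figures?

15.44

∠HAM = 120.2° gives AM at -74.20° from the x-axis; with |AM| = 19.2, M = (16.13, -9.565). ∠AMZ = 92.5° gives MZ at -161.7° from the x-axis; with |MZ| = 18.5, Z = (-1.430, -15.37). Then |LZ| = |Z − L| = 15.44.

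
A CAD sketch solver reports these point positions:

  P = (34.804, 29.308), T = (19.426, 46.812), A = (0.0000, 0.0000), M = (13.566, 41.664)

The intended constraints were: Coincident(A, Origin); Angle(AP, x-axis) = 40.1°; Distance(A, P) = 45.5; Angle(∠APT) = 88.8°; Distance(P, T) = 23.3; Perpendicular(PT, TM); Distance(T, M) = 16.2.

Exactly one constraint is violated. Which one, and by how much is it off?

Distance(T, M) = 16.2 — off by 8.40.

A = (0.00, 0.00) ✓; AP at 40.10° ✓; |AP| = 45.50 ✓; ∠APT = 88.80° ✓; |PT| = 23.30 ✓; ∠(PT, TM) = 90.00° ✓; |TM| = 7.800 ✗.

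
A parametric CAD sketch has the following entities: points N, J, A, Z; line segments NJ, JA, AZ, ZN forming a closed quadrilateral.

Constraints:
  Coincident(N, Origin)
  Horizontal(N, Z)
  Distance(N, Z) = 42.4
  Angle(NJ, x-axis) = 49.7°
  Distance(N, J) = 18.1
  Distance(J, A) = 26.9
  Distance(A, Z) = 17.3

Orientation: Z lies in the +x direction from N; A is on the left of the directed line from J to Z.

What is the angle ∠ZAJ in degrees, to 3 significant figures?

96.8°

Checks: NJ at 49.70° ✓; |JA| = 26.90 ✓; |AZ| = 17.30 ✓.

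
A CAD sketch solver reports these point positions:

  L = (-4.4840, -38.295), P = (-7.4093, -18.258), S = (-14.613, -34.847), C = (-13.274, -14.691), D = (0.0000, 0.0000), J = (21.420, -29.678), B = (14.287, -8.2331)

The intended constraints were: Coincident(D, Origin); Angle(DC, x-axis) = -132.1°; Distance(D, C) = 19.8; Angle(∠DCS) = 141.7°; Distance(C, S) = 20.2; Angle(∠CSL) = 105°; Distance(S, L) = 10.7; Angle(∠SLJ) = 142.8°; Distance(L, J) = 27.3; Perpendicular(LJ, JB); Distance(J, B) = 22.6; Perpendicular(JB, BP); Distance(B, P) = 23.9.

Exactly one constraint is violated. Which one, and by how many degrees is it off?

Perpendicular(JB, BP) — off by 6.40°.

D = (0.00, 0.00) ✓; DC at -132.1° ✓; |DC| = 19.80 ✓; ∠DCS = 141.7° ✓; |CS| = 20.20 ✓; ∠CSL = 105.0° ✓; |SL| = 10.70 ✓; ∠SLJ = 142.8° ✓; |LJ| = 27.30 ✓; ∠(LJ, JB) = 90.00° ✓; |JB| = 22.60 ✓; ∠(JB, BP) = 96.40° ✗; |BP| = 23.90 ✓.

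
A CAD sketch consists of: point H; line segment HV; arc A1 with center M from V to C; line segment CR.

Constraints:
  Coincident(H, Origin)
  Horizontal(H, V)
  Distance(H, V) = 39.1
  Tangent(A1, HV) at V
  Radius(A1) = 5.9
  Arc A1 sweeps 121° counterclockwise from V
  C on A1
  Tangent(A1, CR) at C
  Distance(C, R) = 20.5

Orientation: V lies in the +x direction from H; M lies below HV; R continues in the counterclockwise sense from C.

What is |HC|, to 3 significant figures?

35.2

H is at the origin; HV is horizontal with |HV| = 39.1 and V on the +x side, so V = (39.1, 0.00). Tangency of A1 to HV means the radius MV is perpendicular to HV, so M = V + (0, -5.9) = (39.1, -5.90). On A1, V sits at bearing 90° from M; a 121° counterclockwise sweep puts C at bearing 211°, so C = M + 5.9·(cos 211°, sin 211°) = (34.0, -8.94). Then |HC| = |C − H| = 35.2.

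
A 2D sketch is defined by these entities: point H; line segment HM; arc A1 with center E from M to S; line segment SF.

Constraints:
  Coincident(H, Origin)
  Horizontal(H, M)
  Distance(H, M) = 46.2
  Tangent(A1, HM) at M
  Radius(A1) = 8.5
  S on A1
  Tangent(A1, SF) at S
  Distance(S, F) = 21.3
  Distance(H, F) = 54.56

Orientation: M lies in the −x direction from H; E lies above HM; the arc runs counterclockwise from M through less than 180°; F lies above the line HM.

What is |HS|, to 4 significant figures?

39.69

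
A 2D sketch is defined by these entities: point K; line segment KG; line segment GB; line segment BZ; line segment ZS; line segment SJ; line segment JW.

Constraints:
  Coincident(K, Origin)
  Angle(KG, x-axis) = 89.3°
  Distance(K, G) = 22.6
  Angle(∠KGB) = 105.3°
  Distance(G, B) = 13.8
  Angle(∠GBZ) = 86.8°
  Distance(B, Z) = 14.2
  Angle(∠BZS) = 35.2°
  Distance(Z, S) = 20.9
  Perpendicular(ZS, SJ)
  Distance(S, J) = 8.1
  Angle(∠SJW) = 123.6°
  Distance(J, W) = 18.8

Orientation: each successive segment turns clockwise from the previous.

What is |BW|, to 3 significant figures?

12.1

The perpendicularity gives SJ at right angles to ZS, so SJ runs at 46.6°; with |SJ| = 8.1, J = (6.82, 32.4). ∠SJW = 123.6° gives JW at -9.80° from the x-axis; with |JW| = 18.8, W = (25.3, 29.2). Then |BW| = |W − B| = 12.1.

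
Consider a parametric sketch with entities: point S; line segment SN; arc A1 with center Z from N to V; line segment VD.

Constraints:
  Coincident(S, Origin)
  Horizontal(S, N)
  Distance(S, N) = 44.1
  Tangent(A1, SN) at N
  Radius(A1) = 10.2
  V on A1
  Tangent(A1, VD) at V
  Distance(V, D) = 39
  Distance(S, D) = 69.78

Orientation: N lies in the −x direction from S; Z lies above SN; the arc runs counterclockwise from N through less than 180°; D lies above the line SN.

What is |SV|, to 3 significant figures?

37.2

S is at the origin; SN is horizontal with |SN| = 44.1 and N on the −x side, so N = (-44.1, 0.00). A1 meets SN tangentially, so ZN is at right angles to SN, so Z = N + (0, 10.2) = (-44.1, 10.2). Since ZV ⟂ VD (tangency), |ZD| = √(10.2² + 39.0²) = 40.3 regardless of where V sits on A1. So D lies on both circle(S, 69.78) and circle(Z, 40.3); the above-SN intersection is D = (-48.4, 50.3). V is the foot of the tangent from D: V = (-34.6, 13.8).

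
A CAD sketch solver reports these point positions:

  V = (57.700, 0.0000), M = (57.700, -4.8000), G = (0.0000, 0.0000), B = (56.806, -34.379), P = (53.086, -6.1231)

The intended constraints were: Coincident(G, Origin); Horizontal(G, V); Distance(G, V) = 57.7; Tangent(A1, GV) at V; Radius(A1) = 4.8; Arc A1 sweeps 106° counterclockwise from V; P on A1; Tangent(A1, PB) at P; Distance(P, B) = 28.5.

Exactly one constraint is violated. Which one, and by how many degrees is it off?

Tangent(A1, PB) at P — off by 8.50°.

G = (0.00, 0.00) ✓; G.y = 0.00, V.y = 0.00 ✓; |GV| = 57.70 ✓; ∠(MV, VG) = 90.00° ✓; |MV| = 4.800 ✓; bearing(M→P) − bearing(M→V) = 106.0° ✓; |MP| = 4.800 ✓; ∠(MP, PB) = 98.50° ✗; |PB| = 28.50 ✓.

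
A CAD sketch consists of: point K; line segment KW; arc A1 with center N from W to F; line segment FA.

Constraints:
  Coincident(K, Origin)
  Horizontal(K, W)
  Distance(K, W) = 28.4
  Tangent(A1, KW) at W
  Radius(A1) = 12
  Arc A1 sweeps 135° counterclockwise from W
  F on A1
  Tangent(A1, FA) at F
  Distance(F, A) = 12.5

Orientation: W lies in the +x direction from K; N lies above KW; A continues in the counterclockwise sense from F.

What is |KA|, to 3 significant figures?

40.6

K is at the origin; KW is horizontal with |KW| = 28.4 and W on the +x side, so W = (28.4, 0.00). The tangent condition forces NW to be normal to KW, so N = W + (0, 12) = (28.4, 12.0). On A1, W sits at bearing -90° from N; a 135° counterclockwise sweep puts F at bearing 45°, so F = N + 12.0·(cos 45°, sin 45°) = (36.9, 20.5). The tangent condition forces NF to be normal to FA, so FA runs along (−sin 45°, cos 45°); with |FA| = 12.5, A = (28.0, 29.3). Then |KA| = |A − K| = 40.6.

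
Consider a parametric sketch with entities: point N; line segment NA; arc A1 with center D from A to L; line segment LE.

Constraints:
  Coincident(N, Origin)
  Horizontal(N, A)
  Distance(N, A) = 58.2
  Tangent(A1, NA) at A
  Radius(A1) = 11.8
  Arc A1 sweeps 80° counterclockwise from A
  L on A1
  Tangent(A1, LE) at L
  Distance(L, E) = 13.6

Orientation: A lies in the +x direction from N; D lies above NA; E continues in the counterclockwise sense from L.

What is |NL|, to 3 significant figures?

70.5

N is at the origin; NA is horizontal with |NA| = 58.2 and A on the +x side, so A = (58.2, 0.00). Tangency of A1 to NA means the radius DA is perpendicular to NA, so D = A + (0, 11.8) = (58.2, 11.8). On A1, A sits at bearing -90° from D; an 80° counterclockwise sweep puts L at bearing -10°, so L = D + 11.8·(cos -10°, sin -10°) = (69.8, 9.75). Then |NL| = |L − N| = 70.5.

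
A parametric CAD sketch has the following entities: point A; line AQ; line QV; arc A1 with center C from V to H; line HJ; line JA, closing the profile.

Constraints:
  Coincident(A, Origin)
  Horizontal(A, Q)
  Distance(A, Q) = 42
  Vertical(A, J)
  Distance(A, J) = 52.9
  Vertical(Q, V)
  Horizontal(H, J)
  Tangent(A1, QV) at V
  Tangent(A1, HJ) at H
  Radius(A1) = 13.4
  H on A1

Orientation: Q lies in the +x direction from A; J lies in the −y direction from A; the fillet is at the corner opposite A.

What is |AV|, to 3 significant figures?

57.7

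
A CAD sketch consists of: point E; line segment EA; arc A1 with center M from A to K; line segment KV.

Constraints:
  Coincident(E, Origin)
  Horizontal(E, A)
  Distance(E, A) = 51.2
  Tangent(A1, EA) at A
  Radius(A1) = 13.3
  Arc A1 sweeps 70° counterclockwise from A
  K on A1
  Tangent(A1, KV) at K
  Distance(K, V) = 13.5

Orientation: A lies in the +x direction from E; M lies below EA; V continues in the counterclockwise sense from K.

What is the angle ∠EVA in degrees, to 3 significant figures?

96.4°

On A1, A sits at bearing 90° from M; a 70° counterclockwise sweep puts K at bearing 160°, so K = M + 13.3·(cos 160°, sin 160°) = (38.7, -8.75). Tangency of A1 to KV means the radius MK is perpendicular to KV, so KV runs along (−sin 160°, cos 160°); with |KV| = 13.5, V = (34.1, -21.4). Then cos ∠EVA = VE·VA / (|VE||VA|), giving 96.4°.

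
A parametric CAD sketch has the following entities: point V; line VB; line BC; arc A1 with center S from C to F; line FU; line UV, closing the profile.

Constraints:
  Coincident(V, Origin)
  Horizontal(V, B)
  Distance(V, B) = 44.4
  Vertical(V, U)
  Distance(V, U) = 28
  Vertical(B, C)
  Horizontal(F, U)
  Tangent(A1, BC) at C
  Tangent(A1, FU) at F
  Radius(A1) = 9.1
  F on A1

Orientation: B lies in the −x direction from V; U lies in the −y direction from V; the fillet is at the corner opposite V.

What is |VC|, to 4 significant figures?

48.26

The virtual corner opposite V is at (-44.40, -28.00). A1 meets BC tangentially, so SC is at right angles to BC and tangency of A1 to FU means the radius SF is perpendicular to FU, with radius 9.1, so the center S sits 9.1 in from both sides at S = (-35.30, -18.90). That places the tangent points at C = (-44.40, -18.90) on BC and F = (-35.30, -28.00) on FU. Then |VC| = |C − V| = 48.26.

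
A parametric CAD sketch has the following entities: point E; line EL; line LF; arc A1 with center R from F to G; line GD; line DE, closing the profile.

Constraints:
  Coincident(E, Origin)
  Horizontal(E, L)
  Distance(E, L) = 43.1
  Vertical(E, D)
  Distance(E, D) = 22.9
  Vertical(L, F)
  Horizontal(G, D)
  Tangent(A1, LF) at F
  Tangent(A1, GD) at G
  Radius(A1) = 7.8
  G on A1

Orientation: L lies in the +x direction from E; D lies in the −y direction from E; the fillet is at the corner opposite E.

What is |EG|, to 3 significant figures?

42.1

The virtual corner opposite E is at (43.1, -22.9). Tangency of A1 to LF means the radius RF is perpendicular to LF and A1 meets GD tangentially, so RG is at right angles to GD, with radius 7.8, so the center R sits 7.8 in from both sides at R = (35.3, -15.1). That places the tangent points at F = (43.1, -15.1) on LF and G = (35.3, -22.9) on GD. Then |EG| = |G − E| = 42.1.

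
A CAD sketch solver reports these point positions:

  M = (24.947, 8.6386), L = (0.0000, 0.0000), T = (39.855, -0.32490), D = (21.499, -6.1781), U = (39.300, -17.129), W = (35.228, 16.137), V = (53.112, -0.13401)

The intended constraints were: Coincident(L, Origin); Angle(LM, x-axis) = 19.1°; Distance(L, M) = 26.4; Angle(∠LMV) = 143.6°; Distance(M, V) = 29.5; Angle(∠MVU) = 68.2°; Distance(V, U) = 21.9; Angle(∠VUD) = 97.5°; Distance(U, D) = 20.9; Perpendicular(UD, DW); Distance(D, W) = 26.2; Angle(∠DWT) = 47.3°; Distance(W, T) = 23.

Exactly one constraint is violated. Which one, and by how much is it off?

Distance(W, T) = 23 — off by 5.90.

L = (0.00, 0.00) ✓; LM at 19.10° ✓; |LM| = 26.40 ✓; ∠LMV = 143.6° ✓; |MV| = 29.50 ✓; ∠MVU = 68.20° ✓; |VU| = 21.90 ✓; ∠VUD = 97.50° ✓; |UD| = 20.90 ✓; ∠(UD, DW) = 90.00° ✓; |DW| = 26.20 ✓; ∠DWT = 47.30° ✓; |WT| = 17.10 ✗.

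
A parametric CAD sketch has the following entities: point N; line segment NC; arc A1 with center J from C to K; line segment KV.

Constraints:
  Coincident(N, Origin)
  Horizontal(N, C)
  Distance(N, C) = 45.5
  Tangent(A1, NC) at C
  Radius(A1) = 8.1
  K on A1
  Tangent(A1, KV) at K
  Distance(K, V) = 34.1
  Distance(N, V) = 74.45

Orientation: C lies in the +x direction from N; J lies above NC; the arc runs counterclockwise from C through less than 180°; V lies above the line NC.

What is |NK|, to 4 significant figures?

53.45

N is at the origin; N and C share the same y with |NC| = 45.5 and C on the +x side, so C = (45.50, 0.000). Since A1 is tangent to NC there, JC ⟂ NC, so J = C + (0, 8.1) = (45.50, 8.100). Since JK ⟂ KV (tangency), |JV| = √(8.1² + 34.1²) = 35.05 regardless of where K sits on A1. So V lies on both circle(N, 74.45) and circle(J, 35.05); the above-NC intersection is V = (64.16, 37.77). K is the foot of the tangent from V: K = (53.17, 5.489).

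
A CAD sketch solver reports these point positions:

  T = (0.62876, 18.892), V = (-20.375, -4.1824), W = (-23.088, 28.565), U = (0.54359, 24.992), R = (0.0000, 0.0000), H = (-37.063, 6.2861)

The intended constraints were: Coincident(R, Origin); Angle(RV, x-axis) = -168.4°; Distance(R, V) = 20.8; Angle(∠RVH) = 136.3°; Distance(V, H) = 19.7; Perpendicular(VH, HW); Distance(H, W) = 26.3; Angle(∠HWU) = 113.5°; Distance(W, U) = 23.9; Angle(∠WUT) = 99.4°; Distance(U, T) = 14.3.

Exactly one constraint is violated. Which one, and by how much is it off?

Distance(U, T) = 14.3 — off by 8.20.

R = (0.00, 0.00) ✓; RV at -168.4° ✓; |RV| = 20.80 ✓; ∠RVH = 136.3° ✓; |VH| = 19.70 ✓; ∠(VH, HW) = 90.00° ✓; |HW| = 26.30 ✓; ∠HWU = 113.5° ✓; |WU| = 23.90 ✓; ∠WUT = 99.40° ✓; |UT| = 6.101 ✗.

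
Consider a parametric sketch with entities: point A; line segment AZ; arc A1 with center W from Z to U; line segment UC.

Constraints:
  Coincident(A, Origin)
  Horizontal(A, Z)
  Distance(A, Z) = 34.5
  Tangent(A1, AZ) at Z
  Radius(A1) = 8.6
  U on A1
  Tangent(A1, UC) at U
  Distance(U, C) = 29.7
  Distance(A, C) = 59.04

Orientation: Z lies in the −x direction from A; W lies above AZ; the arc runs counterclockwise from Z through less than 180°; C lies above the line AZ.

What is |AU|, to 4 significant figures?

30.91

Checks: A = (0.00, 0.00) ✓; |WU| = 8.600 ✓; ∠(WU, UC) = 90.00° ✓; |UC| = 29.70 ✓; |AC| = 59.04 ✓.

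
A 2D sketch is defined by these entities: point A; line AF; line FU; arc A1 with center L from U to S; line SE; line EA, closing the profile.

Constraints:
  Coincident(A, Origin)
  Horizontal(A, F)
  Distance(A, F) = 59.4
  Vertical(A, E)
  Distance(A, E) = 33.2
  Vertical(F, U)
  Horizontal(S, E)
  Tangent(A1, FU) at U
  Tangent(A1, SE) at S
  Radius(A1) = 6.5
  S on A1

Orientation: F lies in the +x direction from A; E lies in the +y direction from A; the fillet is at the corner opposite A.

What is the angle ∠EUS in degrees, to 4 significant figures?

38.76°

The virtual corner opposite A is at (59.40, 33.20). Since A1 is tangent to FU there, LU ⟂ FU and A1 meets SE tangentially, so LS is at right angles to SE, with radius 6.5, so the center L sits 6.5 in from both sides at L = (52.90, 26.70). That places the tangent points at U = (59.40, 26.70) on FU and S = (52.90, 33.20) on SE. Then cos ∠EUS = UE·US / (|UE||US|), giving 38.76°.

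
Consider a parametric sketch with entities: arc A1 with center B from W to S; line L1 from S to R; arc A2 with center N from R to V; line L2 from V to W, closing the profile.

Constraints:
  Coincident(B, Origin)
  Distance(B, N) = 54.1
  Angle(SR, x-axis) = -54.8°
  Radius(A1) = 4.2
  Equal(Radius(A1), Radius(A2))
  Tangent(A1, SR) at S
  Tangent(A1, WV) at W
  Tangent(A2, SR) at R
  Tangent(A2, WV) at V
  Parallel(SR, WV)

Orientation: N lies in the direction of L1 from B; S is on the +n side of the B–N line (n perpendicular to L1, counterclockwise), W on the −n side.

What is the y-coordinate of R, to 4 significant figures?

-41.79

Tangency of A1 to both parallel lines with radius 4.2 puts S and W at B ± 4.2·n: S = (3.432, 2.421), W = (-3.432, -2.421). Equal radii place R and V the same way about N: R = N + 4.2·n = (34.62, -41.79), V = N − 4.2·n = (27.75, -46.63). So R.y = -41.79.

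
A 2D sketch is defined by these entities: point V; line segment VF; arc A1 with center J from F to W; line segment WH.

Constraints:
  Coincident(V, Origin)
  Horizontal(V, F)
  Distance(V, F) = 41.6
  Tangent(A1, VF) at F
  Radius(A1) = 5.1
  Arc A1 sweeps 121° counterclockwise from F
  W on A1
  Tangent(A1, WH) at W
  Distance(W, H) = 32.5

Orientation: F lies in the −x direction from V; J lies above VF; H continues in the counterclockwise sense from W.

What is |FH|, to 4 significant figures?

37.67

V is at the origin; V and F share the same y with |VF| = 41.6 and F on the −x side, so F = (-41.60, 0.000). A1 meets VF tangentially, so JF is at right angles to VF, so J = F + (0, 5.1) = (-41.60, 5.100). On A1, F sits at bearing -90° from J; a 121° counterclockwise sweep puts W at bearing 31°, so W = J + 5.1·(cos 31°, sin 31°) = (-37.23, 7.727). Tangency of A1 to WH means the radius JW is perpendicular to WH, so WH runs along (−sin 31°, cos 31°); with |WH| = 32.5, H = (-53.97, 35.58). Then |FH| = |H − F| = 37.67.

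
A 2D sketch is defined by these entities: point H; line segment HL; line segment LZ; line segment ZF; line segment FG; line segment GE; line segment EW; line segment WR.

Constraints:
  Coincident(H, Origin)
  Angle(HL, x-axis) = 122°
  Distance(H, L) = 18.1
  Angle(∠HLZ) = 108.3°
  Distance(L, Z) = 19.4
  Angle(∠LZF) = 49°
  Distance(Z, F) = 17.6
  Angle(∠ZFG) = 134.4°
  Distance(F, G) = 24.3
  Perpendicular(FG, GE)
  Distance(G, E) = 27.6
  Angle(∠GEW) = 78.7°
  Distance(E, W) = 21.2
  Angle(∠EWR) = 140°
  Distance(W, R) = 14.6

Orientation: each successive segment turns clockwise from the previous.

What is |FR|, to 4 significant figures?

13.30

∠GEW = 78.7° gives EW at 42.40° from the x-axis; with |EW| = 21.2, W = (-15.33, 23.96). ∠EWR = 140.0° gives WR at 2.400° from the x-axis; with |WR| = 14.6, R = (-0.7423, 24.57). Then |FR| = |R − F| = 13.30.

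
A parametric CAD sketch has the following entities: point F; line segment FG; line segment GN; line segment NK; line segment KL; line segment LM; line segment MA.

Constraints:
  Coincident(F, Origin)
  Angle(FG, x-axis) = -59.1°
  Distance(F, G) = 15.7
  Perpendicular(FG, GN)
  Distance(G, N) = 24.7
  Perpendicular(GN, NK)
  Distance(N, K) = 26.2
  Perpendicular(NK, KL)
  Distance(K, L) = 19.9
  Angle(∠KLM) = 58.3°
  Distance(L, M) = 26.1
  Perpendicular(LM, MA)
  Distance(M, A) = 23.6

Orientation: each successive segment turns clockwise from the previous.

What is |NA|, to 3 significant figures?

21.5

∠KLM = 58.3° gives LM at -90.8° from the x-axis; with |LM| = 26.1, M = (-9.88, -19.6). LM ⟂ MA, so MA runs at 179°; with |MA| = 23.6, A = (-33.5, -19.2). Then |NA| = |A − N| = 21.5.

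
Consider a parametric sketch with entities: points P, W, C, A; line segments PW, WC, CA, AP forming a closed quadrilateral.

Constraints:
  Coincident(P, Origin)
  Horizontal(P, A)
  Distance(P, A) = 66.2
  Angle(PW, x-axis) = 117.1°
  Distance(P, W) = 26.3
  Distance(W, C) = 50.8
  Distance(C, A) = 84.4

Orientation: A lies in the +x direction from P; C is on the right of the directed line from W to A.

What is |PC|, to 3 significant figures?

30.6

P is at the origin; P and A share the same y with |PA| = 66.2 and A in +x, so A = (66.2, 0). PW runs at 117.1° with |PW| = 26.3, so W = (-12.0, 23.4). C is determined by |WC| = 50.8 and |CA| = 84.4 together: it lies at the intersection of circle(W, 50.8) and circle(A, 84.4). With |WA| = 81.6, the foot of the radical line on WA is 13.0 from W and the perpendicular offset is √(50.8² − 13.0²) = 49.1. Taking the right-of-WA solution: C = (-13.6, -27.4).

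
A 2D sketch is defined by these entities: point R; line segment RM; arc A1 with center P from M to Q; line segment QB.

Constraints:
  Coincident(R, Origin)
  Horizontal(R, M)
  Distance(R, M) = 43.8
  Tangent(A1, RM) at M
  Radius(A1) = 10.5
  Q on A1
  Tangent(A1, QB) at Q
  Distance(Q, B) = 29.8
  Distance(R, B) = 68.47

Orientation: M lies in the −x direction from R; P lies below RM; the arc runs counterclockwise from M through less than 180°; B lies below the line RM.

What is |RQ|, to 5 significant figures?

55.198

Checks: |PQ| = 10.50 ✓; ∠(PQ, QB) = 90.00° ✓; |QB| = 29.80 ✓; |RB| = 68.47 ✓.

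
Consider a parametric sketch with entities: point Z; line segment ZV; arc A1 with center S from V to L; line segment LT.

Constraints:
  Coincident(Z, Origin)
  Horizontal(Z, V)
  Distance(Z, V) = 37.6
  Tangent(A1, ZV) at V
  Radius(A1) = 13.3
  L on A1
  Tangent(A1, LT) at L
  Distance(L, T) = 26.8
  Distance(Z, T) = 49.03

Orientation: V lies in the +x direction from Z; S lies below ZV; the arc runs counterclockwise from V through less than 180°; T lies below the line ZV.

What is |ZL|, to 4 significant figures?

28.31

Z is at the origin; Z and V share the same y with |ZV| = 37.6 and V on the +x side, so V = (37.60, 0.000). Since A1 is tangent to ZV there, SV ⟂ ZV, so S = V + (0, -13.3) = (37.60, -13.30). Since SL ⟂ LT (tangency), |ST| = √(13.3² + 26.8²) = 29.92 regardless of where L sits on A1. So T lies on both circle(Z, 49.03) and circle(S, 29.92); the below-ZV intersection is T = (26.66, -41.15). L is the foot of the tangent from T: L = (24.35, -14.45).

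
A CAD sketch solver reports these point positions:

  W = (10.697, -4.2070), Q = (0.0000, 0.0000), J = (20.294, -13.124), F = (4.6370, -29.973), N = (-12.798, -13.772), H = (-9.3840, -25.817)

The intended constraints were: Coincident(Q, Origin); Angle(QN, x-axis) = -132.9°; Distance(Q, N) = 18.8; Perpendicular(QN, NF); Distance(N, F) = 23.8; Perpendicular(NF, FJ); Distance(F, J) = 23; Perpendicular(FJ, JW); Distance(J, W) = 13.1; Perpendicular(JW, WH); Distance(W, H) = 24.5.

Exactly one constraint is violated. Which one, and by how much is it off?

Distance(W, H) = 24.5 — off by 5.00.

Q = (0.00, 0.00) ✓; QN at -132.9° ✓; |QN| = 18.80 ✓; ∠(QN, NF) = 90.00° ✓; |NF| = 23.80 ✓; ∠(NF, FJ) = 90.00° ✓; |FJ| = 23.00 ✓; ∠(FJ, JW) = 90.00° ✓; |JW| = 13.10 ✓; ∠(JW, WH) = 90.00° ✓; |WH| = 29.50 ✗.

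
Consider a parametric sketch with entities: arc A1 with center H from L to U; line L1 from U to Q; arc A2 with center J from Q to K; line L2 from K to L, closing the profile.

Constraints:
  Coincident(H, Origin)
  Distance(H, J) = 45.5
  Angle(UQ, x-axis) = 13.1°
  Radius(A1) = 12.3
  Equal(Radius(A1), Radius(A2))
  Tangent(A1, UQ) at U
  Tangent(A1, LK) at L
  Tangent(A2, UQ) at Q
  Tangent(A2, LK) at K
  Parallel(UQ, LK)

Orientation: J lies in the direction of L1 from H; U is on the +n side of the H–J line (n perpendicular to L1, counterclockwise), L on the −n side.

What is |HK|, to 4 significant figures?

47.13

Tangency of A1 to both parallel lines with radius 12.3 puts U and L at H ± 12.3·n: U = (-2.788, 11.98), L = (2.788, -11.98). Equal radii place Q and K the same way about J: Q = J + 12.3·n = (41.53, 22.29), K = J − 12.3·n = (47.10, -1.667). Then |HK| = |K − H| = 47.13.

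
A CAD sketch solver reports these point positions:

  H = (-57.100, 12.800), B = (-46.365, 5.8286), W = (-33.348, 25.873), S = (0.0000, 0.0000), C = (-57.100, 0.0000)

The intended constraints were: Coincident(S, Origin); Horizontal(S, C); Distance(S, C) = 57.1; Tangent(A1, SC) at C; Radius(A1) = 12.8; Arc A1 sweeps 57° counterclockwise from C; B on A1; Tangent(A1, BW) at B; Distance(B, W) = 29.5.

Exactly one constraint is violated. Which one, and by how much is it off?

Distance(B, W) = 29.5 — off by 5.60.

S = (0.00, 0.00) ✓; S.y = 0.00, C.y = 0.00 ✓; |SC| = 57.10 ✓; ∠(HC, CS) = 90.00° ✓; |HC| = 12.80 ✓; bearing(H→B) − bearing(H→C) = 57.00° ✓; |HB| = 12.80 ✓; ∠(HB, BW) = 90.00° ✓; |BW| = 23.90 ✗.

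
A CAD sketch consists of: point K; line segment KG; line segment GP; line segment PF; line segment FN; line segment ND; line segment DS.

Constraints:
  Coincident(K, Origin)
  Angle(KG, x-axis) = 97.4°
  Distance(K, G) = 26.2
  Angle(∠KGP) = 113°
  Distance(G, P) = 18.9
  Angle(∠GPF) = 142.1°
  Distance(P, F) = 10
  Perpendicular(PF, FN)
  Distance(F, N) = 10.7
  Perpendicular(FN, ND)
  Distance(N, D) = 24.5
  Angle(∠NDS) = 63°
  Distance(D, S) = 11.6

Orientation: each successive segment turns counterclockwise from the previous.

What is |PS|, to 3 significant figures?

9.24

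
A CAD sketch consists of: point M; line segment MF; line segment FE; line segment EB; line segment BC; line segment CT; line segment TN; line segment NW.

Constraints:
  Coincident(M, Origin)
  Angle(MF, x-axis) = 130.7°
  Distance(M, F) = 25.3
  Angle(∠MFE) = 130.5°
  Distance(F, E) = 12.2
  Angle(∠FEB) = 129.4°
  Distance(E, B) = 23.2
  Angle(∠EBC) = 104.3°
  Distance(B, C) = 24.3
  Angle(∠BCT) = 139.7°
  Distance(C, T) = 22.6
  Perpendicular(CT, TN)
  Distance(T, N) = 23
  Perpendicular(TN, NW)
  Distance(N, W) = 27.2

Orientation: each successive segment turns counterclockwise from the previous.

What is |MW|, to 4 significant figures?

28.59

The perpendicularity gives TN at right angles to CT, so TN runs at 76.80°; with |TN| = 23.0, N = (-1.652, -1.143). The perpendicularity gives NW at right angles to TN, so NW runs at 166.8°; with |NW| = 27.2, W = (-28.13, 5.069). Then |MW| = |W − M| = 28.59.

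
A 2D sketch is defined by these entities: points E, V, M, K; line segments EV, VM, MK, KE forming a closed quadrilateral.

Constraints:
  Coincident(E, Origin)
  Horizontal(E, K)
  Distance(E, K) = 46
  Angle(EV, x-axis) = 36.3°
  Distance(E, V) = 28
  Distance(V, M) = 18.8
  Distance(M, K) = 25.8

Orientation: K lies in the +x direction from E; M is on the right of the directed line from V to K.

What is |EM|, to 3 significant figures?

20.4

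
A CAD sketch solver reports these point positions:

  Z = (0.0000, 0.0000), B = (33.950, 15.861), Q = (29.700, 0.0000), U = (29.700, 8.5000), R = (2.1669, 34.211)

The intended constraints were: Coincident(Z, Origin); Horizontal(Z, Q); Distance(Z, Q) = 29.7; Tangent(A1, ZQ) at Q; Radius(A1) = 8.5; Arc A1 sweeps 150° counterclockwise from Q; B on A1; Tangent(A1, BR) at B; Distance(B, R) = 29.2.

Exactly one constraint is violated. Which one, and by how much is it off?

Distance(B, R) = 29.2 — off by 7.50.

Z = (0.00, 0.00) ✓; Z.y = 0.00, Q.y = 0.00 ✓; |ZQ| = 29.70 ✓; ∠(UQ, QZ) = 90.00° ✓; |UQ| = 8.500 ✓; bearing(U→B) − bearing(U→Q) = 150.0° ✓; |UB| = 8.500 ✓; ∠(UB, BR) = 90.00° ✓; |BR| = 36.70 ✗.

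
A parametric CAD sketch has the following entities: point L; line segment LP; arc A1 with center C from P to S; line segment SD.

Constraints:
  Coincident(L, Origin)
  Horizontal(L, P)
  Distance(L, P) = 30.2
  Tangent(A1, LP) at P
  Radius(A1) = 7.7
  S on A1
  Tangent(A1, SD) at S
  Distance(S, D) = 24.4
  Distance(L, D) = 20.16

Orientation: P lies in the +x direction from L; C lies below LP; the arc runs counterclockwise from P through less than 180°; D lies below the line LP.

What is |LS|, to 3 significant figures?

25.0

Checks: |LP| = 30.20 ✓; |CS| = 7.700 ✓; ∠(CS, SD) = 90.00° ✓; |SD| = 24.40 ✓; |LD| = 20.16 ✓.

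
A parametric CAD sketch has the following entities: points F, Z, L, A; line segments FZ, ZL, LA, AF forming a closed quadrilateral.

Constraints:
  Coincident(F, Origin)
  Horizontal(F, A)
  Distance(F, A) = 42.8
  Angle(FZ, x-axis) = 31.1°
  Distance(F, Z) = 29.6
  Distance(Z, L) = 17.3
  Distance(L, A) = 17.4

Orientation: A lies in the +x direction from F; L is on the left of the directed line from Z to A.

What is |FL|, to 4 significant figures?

45.94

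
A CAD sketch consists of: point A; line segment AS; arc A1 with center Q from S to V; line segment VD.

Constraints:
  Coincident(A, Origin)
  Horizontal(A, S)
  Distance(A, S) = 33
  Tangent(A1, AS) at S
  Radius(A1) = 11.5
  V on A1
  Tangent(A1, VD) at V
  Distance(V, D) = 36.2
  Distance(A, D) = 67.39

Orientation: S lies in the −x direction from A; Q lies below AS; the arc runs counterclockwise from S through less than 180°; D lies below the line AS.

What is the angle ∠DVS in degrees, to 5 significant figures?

139.09°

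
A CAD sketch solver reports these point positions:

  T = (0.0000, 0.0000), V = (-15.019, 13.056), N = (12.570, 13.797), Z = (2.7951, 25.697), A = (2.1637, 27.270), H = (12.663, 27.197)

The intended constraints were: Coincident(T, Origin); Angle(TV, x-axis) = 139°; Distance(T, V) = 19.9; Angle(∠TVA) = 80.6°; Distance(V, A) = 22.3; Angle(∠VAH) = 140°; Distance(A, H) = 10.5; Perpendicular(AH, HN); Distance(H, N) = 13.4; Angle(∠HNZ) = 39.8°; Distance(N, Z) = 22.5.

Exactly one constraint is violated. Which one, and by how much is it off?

Distance(N, Z) = 22.5 — off by 7.10.

T = (0.00, 0.00) ✓; TV at 139.0° ✓; |TV| = 19.90 ✓; ∠TVA = 80.60° ✓; |VA| = 22.30 ✓; ∠VAH = 140.0° ✓; |AH| = 10.50 ✓; ∠(AH, HN) = 90.00° ✓; |HN| = 13.40 ✓; ∠HNZ = 39.80° ✓; |NZ| = 15.40 ✗.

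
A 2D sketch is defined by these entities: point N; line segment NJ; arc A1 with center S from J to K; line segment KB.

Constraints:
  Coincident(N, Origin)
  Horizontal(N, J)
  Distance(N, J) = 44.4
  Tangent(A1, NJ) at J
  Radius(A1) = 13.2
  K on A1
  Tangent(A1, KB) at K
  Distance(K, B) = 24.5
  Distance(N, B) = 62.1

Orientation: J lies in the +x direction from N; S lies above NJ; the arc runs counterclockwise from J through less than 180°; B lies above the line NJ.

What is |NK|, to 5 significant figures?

59.444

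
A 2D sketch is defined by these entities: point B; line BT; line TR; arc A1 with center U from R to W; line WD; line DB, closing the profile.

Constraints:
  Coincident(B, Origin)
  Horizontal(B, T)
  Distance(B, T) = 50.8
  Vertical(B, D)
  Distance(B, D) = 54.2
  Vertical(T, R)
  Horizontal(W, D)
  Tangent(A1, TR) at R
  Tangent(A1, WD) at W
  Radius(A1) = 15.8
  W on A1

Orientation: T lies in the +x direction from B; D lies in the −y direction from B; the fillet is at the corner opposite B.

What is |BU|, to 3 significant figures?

52.0

B is at the origin; BT is horizontal with |BT| = 50.8 and T on the +x side, so T = (50.8, 0.00). B and D share the same x with |BD| = 54.2 and D on the −y side, so D = (0.00, -54.2). The virtual corner opposite B is at (50.8, -54.2). Since A1 is tangent to TR there, UR ⟂ TR and the tangent condition forces UW to be normal to WD, with radius 15.8, so the center U sits 15.8 in from both sides at U = (35.0, -38.4). Then |BU| = |U − B| = 52.0.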